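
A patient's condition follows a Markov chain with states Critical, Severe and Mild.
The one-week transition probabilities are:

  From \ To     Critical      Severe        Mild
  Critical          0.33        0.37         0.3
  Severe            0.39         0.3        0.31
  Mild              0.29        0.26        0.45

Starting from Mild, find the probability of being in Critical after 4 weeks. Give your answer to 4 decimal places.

0.3341

Propagate the distribution vector 4 weeks from Mild.
After 0 weeks: (0.0000, 0.0000, 1.0000)
After 1 week: (0.2900, 0.2600, 0.4500)
After 2 weeks: (0.3276, 0.3023, 0.3701)
After 3 weeks: (0.3333, 0.3081, 0.3585)
After 4 weeks: (0.3341, 0.3090, 0.3569)
P(in Critical after 4 weeks) = 0.3341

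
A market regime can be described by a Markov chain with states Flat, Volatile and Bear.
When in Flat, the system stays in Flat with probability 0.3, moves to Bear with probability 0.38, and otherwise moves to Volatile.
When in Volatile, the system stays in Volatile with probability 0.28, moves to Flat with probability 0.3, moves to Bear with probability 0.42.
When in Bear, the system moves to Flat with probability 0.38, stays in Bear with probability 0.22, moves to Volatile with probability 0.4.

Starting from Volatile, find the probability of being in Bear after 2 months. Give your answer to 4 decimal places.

Sum over the intermediate state after 1 month:
P = P(Volatile→Flat)·P(Flat→Bear) + P(Volatile→Volatile)·P(Volatile→Bear) + P(Volatile→Bear)·P(Bear→Bear)
  = 0.3×0.38 + 0.28×0.42 + 0.42×0.22
  = 0.1140 + 0.1176 + 0.0924 = 0.3240

0.3240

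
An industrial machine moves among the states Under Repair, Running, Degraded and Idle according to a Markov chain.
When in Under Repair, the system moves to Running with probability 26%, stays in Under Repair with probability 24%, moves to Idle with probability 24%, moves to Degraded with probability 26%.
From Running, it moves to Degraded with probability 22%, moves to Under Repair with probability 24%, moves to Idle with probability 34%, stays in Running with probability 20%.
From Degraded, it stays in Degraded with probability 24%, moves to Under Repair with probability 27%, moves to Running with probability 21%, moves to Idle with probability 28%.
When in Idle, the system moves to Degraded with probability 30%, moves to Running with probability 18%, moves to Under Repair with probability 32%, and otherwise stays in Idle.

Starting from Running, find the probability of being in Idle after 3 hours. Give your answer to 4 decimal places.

Propagate the distribution vector 3 hours from Running.
After 0 hours: (0.0000, 1.0000, 0.0000, 0.0000)
After 1 hour: (0.2400, 0.2000, 0.2200, 0.3400)
After 2 hours: (0.2738, 0.2098, 0.2612, 0.2552)
After 3 hours: (0.2683, 0.2139, 0.2566, 0.2612)
P(in Idle after 3 hours) = 0.2612

0.2612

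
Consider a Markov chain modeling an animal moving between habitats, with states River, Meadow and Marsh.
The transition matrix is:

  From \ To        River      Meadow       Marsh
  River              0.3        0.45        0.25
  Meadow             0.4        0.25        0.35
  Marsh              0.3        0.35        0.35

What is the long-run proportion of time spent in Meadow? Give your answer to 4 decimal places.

0.3486

Let the stationary distribution be π with π = πP and π_1 + π_2 + π_3 = 1.
π_1 = 0.3·π_1 + 0.4·π_2 + 0.3·π_3
π_2 = 0.45·π_1 + 0.25·π_2 + 0.35·π_3
Solving with the normalization constraint gives π = (0.3349, 0.3486, 0.3165).
So the stationary probability of Meadow is 0.3486.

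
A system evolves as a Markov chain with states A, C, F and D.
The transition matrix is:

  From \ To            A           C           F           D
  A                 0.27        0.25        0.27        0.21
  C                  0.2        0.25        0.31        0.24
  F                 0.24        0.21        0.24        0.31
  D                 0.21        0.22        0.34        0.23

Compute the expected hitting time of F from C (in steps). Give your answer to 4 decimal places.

3.2443

Let t(s) be the expected number of steps to first reach F from state s, with t(F) = 0. Conditioning on the first step:
t(A) = 1 + 0.27·t(A) + 0.25·t(C) + 0.21·t(D)
t(C) = 1 + 0.2·t(A) + 0.25·t(C) + 0.24·t(D)
t(D) = 1 + 0.21·t(A) + 0.22·t(C) + 0.23·t(D)
Solving: t(A) = 3.3869, t(C) = 3.2443, t(D) = 3.1493.
Expected steps from C to F: 3.2443.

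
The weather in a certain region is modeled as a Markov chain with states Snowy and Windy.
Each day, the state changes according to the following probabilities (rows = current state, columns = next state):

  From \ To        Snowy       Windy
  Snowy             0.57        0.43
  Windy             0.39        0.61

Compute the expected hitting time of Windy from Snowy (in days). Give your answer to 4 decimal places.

2.3256

Let t(s) be the expected number of days to first reach Windy from state s, with t(Windy) = 0. Conditioning on the first day:
t(Snowy) = 1 + 0.57·t(Snowy)
Solving: t(Snowy) = 2.3256.
Expected days from Snowy to Windy: 2.3256.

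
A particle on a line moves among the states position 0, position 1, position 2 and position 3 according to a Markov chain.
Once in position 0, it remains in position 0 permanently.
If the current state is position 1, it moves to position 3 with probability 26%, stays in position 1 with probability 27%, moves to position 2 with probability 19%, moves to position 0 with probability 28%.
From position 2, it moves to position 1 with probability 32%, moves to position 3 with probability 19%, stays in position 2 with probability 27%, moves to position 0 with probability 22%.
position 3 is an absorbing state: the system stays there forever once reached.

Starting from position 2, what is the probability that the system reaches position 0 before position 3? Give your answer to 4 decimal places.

Let h(s) be the probability of absorption at position 0 starting from transient state s. Then h(position 0) = 1 and h(position 3) = 0. By first-step analysis:
h(position 1) = 0.28·1 + 0.27·h(position 1) + 0.19·h(position 2) + 0.26·0
h(position 2) = 0.22·1 + 0.32·h(position 1) + 0.27·h(position 2) + 0.19·0
Solving: h(position 1) = 0.5215, h(position 2) = 0.5300.
Starting from position 2, the probability is 0.5300.

0.5300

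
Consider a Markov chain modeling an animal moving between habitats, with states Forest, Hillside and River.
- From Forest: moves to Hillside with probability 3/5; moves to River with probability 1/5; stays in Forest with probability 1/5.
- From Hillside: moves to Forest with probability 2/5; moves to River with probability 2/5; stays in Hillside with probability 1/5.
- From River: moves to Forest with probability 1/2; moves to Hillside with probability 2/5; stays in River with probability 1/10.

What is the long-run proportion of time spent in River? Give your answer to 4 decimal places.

0.2532

Let the stationary distribution be π with π = πP and π_1 + π_2 + π_3 = 1.
π_1 = 0.2·π_1 + 0.4·π_2 + 0.5·π_3
π_2 = 0.6·π_1 + 0.2·π_2 + 0.4·π_3
Solving with the normalization constraint gives π = (0.3544, 0.3924, 0.2532).
So the stationary probability of River is 0.2532.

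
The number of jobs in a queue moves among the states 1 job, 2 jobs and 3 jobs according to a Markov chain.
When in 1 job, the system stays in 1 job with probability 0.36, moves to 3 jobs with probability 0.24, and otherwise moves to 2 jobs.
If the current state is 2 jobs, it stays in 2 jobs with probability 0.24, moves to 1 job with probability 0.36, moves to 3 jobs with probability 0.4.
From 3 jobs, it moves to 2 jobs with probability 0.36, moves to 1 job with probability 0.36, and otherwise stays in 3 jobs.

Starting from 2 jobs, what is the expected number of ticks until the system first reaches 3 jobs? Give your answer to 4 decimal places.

Let t(s) be the expected number of ticks to first reach 3 jobs from state s, with t(3 jobs) = 0. Conditioning on the first tick:
t(1 job) = 1 + 0.36·t(1 job) + 0.4·t(2 jobs)
t(2 jobs) = 1 + 0.36·t(1 job) + 0.24·t(2 jobs)
Solving: t(1 job) = 3.3879, t(2 jobs) = 2.9206.
Expected ticks from 2 jobs to 3 jobs: 2.9206.

2.9206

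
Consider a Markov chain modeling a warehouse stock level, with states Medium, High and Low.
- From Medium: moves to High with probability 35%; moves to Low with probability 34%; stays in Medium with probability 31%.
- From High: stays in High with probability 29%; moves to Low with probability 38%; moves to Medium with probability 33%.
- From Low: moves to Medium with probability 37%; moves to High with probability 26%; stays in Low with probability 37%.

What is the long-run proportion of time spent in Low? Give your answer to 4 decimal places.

Let the stationary distribution be π with π = πP and π_1 + π_2 + π_3 = 1.
π_1 = 0.31·π_1 + 0.33·π_2 + 0.37·π_3
π_2 = 0.35·π_1 + 0.29·π_2 + 0.26·π_3
Solving with the normalization constraint gives π = (0.3378, 0.2994, 0.3629).
So the stationary probability of Low is 0.3629.

0.3629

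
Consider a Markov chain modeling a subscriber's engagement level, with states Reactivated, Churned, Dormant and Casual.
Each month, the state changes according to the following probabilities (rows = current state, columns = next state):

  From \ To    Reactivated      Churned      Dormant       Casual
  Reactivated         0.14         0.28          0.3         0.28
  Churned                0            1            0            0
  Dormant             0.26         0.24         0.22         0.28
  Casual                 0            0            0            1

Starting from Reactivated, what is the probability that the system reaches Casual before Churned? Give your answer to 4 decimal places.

0.5101

Let h(s) be the probability of absorption at Casual starting from transient state s. Then h(Casual) = 1 and h(Churned) = 0. By first-step analysis:
h(Reactivated) = 0.14·h(Reactivated) + 0.28·0 + 0.3·h(Dormant) + 0.28·1
h(Dormant) = 0.26·h(Reactivated) + 0.24·0 + 0.22·h(Dormant) + 0.28·1
Solving: h(Reactivated) = 0.5101, h(Dormant) = 0.5290.
Starting from Reactivated, the probability is 0.5101.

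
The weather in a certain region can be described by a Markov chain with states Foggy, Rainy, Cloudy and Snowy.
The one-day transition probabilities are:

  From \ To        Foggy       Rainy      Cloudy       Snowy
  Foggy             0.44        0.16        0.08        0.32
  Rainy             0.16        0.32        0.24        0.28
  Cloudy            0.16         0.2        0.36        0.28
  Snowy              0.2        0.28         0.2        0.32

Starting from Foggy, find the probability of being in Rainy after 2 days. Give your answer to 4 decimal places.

Propagate the distribution vector 2 days from Foggy.
After 0 days: (1.0000, 0.0000, 0.0000, 0.0000)
After 1 day: (0.4400, 0.1600, 0.0800, 0.3200)
After 2 days: (0.2960, 0.2272, 0.1664, 0.3104)
P(in Rainy after 2 days) = 0.2272

0.2272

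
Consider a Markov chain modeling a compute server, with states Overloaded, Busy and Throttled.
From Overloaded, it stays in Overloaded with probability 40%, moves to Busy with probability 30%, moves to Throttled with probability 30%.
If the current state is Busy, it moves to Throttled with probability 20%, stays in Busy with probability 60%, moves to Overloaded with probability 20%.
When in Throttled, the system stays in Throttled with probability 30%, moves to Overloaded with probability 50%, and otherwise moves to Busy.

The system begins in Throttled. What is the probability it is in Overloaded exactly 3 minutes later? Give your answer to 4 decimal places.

Propagate the distribution vector 3 minutes from Throttled.
After 0 minutes: (0.0000, 0.0000, 1.0000)
After 1 minute: (0.5000, 0.2000, 0.3000)
After 2 minutes: (0.3900, 0.3300, 0.2800)
After 3 minutes: (0.3620, 0.3710, 0.2670)
P(in Overloaded after 3 minutes) = 0.3620

0.3620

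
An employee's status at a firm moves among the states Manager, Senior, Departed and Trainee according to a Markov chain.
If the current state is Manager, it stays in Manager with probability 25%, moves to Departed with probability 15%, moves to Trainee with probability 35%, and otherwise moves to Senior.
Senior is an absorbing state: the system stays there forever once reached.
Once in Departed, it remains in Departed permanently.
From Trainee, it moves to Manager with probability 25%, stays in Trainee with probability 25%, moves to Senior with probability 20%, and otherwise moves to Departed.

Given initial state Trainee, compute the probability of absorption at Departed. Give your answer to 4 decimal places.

Let h(s) be the probability of absorption at Departed starting from transient state s. Then h(Departed) = 1 and h(Senior) = 0. By first-step analysis:
h(Manager) = 0.25·h(Manager) + 0.25·0 + 0.15·1 + 0.35·h(Trainee)
h(Trainee) = 0.25·h(Manager) + 0.2·0 + 0.3·1 + 0.25·h(Trainee)
Solving: h(Manager) = 0.4579, h(Trainee) = 0.5526.
Starting from Trainee, the probability is 0.5526.

0.5526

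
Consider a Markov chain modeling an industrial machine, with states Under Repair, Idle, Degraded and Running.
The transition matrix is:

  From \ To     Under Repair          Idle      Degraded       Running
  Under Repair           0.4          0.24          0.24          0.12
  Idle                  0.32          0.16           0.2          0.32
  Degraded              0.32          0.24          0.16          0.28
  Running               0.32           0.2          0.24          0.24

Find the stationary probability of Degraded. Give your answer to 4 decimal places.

Let the stationary distribution be π with π = πP and π_1 + π_2 + π_3 + π_4 = 1.
π_1 = 0.4·π_1 + 0.32·π_2 + 0.32·π_3 + 0.32·π_4
π_2 = 0.24·π_1 + 0.16·π_2 + 0.24·π_3 + 0.2·π_4
π_3 = 0.24·π_1 + 0.2·π_2 + 0.16·π_3 + 0.24·π_4
Solving with the normalization constraint gives π = (0.3478, 0.2139, 0.2143, 0.2239).
So the stationary probability of Degraded is 0.2143.

0.2143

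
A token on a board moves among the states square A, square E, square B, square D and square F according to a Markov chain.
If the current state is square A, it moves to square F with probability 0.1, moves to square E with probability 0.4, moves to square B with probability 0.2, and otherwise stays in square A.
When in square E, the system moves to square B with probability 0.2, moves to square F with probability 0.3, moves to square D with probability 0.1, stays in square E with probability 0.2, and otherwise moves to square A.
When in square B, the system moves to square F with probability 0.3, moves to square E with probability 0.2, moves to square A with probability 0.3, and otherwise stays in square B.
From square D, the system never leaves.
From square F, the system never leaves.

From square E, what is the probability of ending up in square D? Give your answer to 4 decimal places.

0.1812

Let h(s) be the probability of absorption at square D starting from transient state s. Then h(square D) = 1 and h(square F) = 0. By first-step analysis:
h(square A) = 0.3·h(square A) + 0.4·h(square E) + 0.2·h(square B) + 0.1·0
h(square E) = 0.2·h(square A) + 0.2·h(square E) + 0.2·h(square B) + 0.1·1 + 0.3·0
h(square B) = 0.3·h(square A) + 0.2·h(square E) + 0.2·h(square B) + 0.3·0
Solving: h(square A) = 0.1304, h(square E) = 0.1812, h(square B) = 0.0942.
Starting from square E, the probability is 0.1812.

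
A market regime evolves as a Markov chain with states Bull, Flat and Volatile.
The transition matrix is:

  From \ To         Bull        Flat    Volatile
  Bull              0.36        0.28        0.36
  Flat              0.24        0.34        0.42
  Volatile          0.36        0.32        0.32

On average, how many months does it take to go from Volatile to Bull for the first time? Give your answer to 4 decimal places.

Let t(s) be the expected number of months to first reach Bull from state s, with t(Bull) = 0. Conditioning on the first month:
t(Flat) = 1 + 0.34·t(Flat) + 0.42·t(Volatile)
t(Volatile) = 1 + 0.32·t(Flat) + 0.32·t(Volatile)
Solving: t(Flat) = 3.4987, t(Volatile) = 3.1170.
Expected months from Volatile to Bull: 3.1170.

3.1170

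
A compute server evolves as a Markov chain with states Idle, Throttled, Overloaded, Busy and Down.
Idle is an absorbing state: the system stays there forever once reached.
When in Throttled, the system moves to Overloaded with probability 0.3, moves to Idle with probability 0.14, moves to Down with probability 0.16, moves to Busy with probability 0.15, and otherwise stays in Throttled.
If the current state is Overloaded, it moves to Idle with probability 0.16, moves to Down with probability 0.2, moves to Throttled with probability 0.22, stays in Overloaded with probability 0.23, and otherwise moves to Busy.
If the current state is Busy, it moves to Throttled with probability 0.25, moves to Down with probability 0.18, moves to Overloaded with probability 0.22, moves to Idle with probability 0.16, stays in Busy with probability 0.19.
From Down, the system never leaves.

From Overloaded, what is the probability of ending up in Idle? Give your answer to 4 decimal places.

0.4537

Let h(s) be the probability of absorption at Idle starting from transient state s. Then h(Idle) = 1 and h(Down) = 0. By first-step analysis:
h(Throttled) = 0.14·1 + 0.25·h(Throttled) + 0.3·h(Overloaded) + 0.15·h(Busy) + 0.16·0
h(Overloaded) = 0.16·1 + 0.22·h(Throttled) + 0.23·h(Overloaded) + 0.19·h(Busy) + 0.2·0
h(Busy) = 0.16·1 + 0.25·h(Throttled) + 0.22·h(Overloaded) + 0.19·h(Busy) + 0.18·0
Solving: h(Throttled) = 0.4607, h(Overloaded) = 0.4537, h(Busy) = 0.4629.
Starting from Overloaded, the probability is 0.4537.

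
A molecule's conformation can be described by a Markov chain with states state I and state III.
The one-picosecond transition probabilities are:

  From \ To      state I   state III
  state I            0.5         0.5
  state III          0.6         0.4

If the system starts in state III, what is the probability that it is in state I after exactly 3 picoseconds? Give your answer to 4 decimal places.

0.5460

Propagate the distribution vector 3 picoseconds from state III.
After 0 picoseconds: (0.0000, 1.0000)
After 1 picosecond: (0.6000, 0.4000)
After 2 picoseconds: (0.5400, 0.4600)
After 3 picoseconds: (0.5460, 0.4540)
P(in state I after 3 picoseconds) = 0.5460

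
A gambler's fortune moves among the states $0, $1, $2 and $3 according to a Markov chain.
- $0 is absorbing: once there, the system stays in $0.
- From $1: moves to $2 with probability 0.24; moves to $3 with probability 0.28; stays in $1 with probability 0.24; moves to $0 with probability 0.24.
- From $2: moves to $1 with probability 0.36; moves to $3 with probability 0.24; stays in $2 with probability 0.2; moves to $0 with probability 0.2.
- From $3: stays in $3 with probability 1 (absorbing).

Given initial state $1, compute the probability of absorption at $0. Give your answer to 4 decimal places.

0.4601

Let h(s) be the probability of absorption at $0 starting from transient state s. Then h($0) = 1 and h($3) = 0. By first-step analysis:
h($1) = 0.24·1 + 0.24·h($1) + 0.24·h($2) + 0.28·0
h($2) = 0.2·1 + 0.36·h($1) + 0.2·h($2) + 0.24·0
Solving: h($1) = 0.4601, h($2) = 0.4571.
Starting from $1, the probability is 0.4601.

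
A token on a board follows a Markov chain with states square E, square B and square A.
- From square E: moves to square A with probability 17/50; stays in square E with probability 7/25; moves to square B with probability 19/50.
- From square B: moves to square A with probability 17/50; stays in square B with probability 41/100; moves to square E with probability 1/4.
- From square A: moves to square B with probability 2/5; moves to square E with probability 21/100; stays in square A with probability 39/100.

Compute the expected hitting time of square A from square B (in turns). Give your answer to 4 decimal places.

2.9412

Let t(s) be the expected number of turns to first reach square A from state s, with t(square A) = 0. Conditioning on the first turn:
t(square E) = 1 + 0.28·t(square E) + 0.38·t(square B)
t(square B) = 1 + 0.25·t(square E) + 0.41·t(square B)
Solving: t(square E) = 2.9412, t(square B) = 2.9412.
Expected turns from square B to square A: 2.9412.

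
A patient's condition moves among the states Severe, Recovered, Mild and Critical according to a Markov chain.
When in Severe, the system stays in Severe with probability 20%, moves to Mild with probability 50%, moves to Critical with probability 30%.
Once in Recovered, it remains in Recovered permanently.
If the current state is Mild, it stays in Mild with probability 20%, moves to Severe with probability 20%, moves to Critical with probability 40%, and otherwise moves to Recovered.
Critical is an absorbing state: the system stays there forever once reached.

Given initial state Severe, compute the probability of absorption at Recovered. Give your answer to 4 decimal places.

0.1852

Let h(s) be the probability of absorption at Recovered starting from transient state s. Then h(Recovered) = 1 and h(Critical) = 0. By first-step analysis:
h(Severe) = 0.2·h(Severe) + 0.5·h(Mild) + 0.3·0
h(Mild) = 0.2·h(Severe) + 0.2·1 + 0.2·h(Mild) + 0.4·0
Solving: h(Severe) = 0.1852, h(Mild) = 0.2963.
Starting from Severe, the probability is 0.1852.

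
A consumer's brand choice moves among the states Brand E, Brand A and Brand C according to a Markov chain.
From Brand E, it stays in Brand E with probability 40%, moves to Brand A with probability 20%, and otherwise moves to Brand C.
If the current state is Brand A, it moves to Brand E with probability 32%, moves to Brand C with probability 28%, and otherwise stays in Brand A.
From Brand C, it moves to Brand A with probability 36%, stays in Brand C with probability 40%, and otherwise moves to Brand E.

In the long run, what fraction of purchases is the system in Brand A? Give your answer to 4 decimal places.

Let the stationary distribution be π with π = πP and π_1 + π_2 + π_3 = 1.
π_1 = 0.4·π_1 + 0.32·π_2 + 0.24·π_3
π_2 = 0.2·π_1 + 0.4·π_2 + 0.36·π_3
Solving with the normalization constraint gives π = (0.3164, 0.3223, 0.3613).
So the stationary probability of Brand A is 0.3223.

0.3223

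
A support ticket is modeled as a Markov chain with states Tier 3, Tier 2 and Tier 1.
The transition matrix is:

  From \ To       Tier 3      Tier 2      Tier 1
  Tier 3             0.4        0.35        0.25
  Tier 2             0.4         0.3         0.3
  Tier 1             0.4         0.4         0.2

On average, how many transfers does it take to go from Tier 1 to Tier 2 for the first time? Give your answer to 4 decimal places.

Let t(s) be the expected number of transfers to first reach Tier 2 from state s, with t(Tier 2) = 0. Conditioning on the first transfer:
t(Tier 3) = 1 + 0.4·t(Tier 3) + 0.25·t(Tier 1)
t(Tier 1) = 1 + 0.4·t(Tier 3) + 0.2·t(Tier 1)
Solving: t(Tier 3) = 2.7632, t(Tier 1) = 2.6316.
Expected transfers from Tier 1 to Tier 2: 2.6316.

2.6316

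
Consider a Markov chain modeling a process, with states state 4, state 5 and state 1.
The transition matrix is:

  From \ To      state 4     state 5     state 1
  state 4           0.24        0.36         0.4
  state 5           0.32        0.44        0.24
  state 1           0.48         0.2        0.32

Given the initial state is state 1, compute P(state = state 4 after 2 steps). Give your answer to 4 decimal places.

0.3328

Sum over the intermediate state after 1 step:
P = P(state 1→state 4)·P(state 4→state 4) + P(state 1→state 5)·P(state 5→state 4) + P(state 1→state 1)·P(state 1→state 4)
  = 0.48×0.24 + 0.2×0.32 + 0.32×0.48
  = 0.1152 + 0.0640 + 0.1536 = 0.3328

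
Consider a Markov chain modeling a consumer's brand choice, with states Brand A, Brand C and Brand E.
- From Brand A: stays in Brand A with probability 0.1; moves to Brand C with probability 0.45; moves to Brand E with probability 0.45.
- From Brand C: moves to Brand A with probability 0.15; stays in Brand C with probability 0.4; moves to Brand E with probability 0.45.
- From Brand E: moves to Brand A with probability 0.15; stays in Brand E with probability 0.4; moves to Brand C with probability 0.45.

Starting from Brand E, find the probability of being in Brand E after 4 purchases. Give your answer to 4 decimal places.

0.4286

Propagate the distribution vector 4 purchases from Brand E.
After 0 purchases: (0.0000, 0.0000, 1.0000)
After 1 purchase: (0.1500, 0.4500, 0.4000)
After 2 purchases: (0.1425, 0.4275, 0.4300)
After 3 purchases: (0.1429, 0.4286, 0.4285)
After 4 purchases: (0.1429, 0.4286, 0.4286)
P(in Brand E after 4 purchases) = 0.4286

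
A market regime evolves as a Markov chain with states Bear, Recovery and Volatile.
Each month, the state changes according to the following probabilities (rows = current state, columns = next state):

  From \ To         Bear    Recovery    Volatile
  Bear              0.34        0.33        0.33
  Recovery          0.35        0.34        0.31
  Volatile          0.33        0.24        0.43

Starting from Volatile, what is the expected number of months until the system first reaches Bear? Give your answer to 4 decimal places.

Let t(s) be the expected number of months to first reach Bear from state s, with t(Bear) = 0. Conditioning on the first month:
t(Recovery) = 1 + 0.34·t(Recovery) + 0.31·t(Volatile)
t(Volatile) = 1 + 0.24·t(Recovery) + 0.43·t(Volatile)
Solving: t(Recovery) = 2.9158, t(Volatile) = 2.9821.
Expected months from Volatile to Bear: 2.9821.

2.9821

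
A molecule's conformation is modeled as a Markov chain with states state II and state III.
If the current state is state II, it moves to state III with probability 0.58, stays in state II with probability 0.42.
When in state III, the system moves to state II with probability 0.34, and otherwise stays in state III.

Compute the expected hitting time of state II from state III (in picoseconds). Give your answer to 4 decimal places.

2.9412

Let t(s) be the expected number of picoseconds to first reach state II from state s, with t(state II) = 0. Conditioning on the first picosecond:
t(state III) = 1 + 0.66·t(state III)
Solving: t(state III) = 2.9412.
Expected picoseconds from state III to state II: 2.9412.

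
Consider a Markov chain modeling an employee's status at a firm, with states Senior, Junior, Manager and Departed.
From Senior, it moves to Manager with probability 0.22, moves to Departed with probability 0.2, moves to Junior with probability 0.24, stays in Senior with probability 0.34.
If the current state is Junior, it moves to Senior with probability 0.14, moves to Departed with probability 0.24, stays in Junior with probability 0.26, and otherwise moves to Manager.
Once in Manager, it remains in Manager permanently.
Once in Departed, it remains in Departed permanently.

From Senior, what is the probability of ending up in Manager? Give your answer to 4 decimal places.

0.5479

Let h(s) be the probability of absorption at Manager starting from transient state s. Then h(Manager) = 1 and h(Departed) = 0. By first-step analysis:
h(Senior) = 0.34·h(Senior) + 0.24·h(Junior) + 0.22·1 + 0.2·0
h(Junior) = 0.14·h(Senior) + 0.26·h(Junior) + 0.36·1 + 0.24·0
Solving: h(Senior) = 0.5479, h(Junior) = 0.5901.
Starting from Senior, the probability is 0.5479.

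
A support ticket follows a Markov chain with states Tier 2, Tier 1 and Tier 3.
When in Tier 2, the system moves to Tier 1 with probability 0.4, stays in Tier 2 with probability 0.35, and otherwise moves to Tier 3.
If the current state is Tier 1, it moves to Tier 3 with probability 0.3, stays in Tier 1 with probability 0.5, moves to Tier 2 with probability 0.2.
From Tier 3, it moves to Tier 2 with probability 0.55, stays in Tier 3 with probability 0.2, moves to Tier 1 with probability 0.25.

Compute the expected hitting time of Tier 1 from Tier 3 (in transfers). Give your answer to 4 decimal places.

3.1373

Let t(s) be the expected number of transfers to first reach Tier 1 from state s, with t(Tier 1) = 0. Conditioning on the first transfer:
t(Tier 2) = 1 + 0.35·t(Tier 2) + 0.25·t(Tier 3)
t(Tier 3) = 1 + 0.55·t(Tier 2) + 0.2·t(Tier 3)
Solving: t(Tier 2) = 2.7451, t(Tier 3) = 3.1373.
Expected transfers from Tier 3 to Tier 1: 3.1373.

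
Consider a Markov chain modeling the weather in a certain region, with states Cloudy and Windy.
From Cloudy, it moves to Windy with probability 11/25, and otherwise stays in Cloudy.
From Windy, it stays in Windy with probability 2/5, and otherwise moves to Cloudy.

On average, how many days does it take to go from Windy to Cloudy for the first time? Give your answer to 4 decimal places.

1.6667

Let t(s) be the expected number of days to first reach Cloudy from state s, with t(Cloudy) = 0. Conditioning on the first day:
t(Windy) = 1 + 0.4·t(Windy)
Solving: t(Windy) = 1.6667.
Expected days from Windy to Cloudy: 1.6667.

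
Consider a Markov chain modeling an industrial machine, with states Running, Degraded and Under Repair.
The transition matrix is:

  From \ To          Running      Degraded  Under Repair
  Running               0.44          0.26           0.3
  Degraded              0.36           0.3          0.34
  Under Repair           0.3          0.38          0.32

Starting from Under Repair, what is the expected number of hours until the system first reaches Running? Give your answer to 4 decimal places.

3.1142

Let t(s) be the expected number of hours to first reach Running from state s, with t(Running) = 0. Conditioning on the first hour:
t(Degraded) = 1 + 0.3·t(Degraded) + 0.34·t(Under Repair)
t(Under Repair) = 1 + 0.38·t(Degraded) + 0.32·t(Under Repair)
Solving: t(Degraded) = 2.9412, t(Under Repair) = 3.1142.
Expected hours from Under Repair to Running: 3.1142.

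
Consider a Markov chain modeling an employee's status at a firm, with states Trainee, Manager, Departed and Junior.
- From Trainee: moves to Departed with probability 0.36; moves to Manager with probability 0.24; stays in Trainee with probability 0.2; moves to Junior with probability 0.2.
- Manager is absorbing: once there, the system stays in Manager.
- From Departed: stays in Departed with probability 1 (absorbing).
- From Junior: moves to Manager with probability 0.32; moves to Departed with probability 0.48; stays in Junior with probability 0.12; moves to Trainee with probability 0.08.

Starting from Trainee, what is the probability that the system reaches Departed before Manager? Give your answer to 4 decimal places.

Let h(s) be the probability of absorption at Departed starting from transient state s. Then h(Departed) = 1 and h(Manager) = 0. By first-step analysis:
h(Trainee) = 0.2·h(Trainee) + 0.24·0 + 0.36·1 + 0.2·h(Junior)
h(Junior) = 0.08·h(Trainee) + 0.32·0 + 0.48·1 + 0.12·h(Junior)
Solving: h(Trainee) = 0.6000, h(Junior) = 0.6000.
Starting from Trainee, the probability is 0.6000.

0.6000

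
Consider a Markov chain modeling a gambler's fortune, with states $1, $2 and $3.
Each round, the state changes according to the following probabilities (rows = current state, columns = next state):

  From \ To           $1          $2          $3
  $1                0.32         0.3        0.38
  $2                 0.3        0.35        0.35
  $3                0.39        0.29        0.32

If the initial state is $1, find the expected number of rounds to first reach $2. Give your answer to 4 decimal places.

3.3736

Let t(s) be the expected number of rounds to first reach $2 from state s, with t($2) = 0. Conditioning on the first round:
t($1) = 1 + 0.32·t($1) + 0.38·t($3)
t($3) = 1 + 0.39·t($1) + 0.32·t($3)
Solving: t($1) = 3.3736, t($3) = 3.4055.
Expected rounds from $1 to $2: 3.3736.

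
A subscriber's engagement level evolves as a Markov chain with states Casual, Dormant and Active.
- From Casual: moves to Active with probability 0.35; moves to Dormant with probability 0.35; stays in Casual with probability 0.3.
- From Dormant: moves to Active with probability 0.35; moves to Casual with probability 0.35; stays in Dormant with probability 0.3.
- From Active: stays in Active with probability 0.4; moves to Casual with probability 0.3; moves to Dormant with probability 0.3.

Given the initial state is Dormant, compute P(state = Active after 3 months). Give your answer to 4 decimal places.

0.3684

Propagate the distribution vector 3 months from Dormant.
After 0 months: (0.0000, 1.0000, 0.0000)
After 1 month: (0.3500, 0.3000, 0.3500)
After 2 months: (0.3150, 0.3175, 0.3675)
After 3 months: (0.3159, 0.3158, 0.3684)
P(in Active after 3 months) = 0.3684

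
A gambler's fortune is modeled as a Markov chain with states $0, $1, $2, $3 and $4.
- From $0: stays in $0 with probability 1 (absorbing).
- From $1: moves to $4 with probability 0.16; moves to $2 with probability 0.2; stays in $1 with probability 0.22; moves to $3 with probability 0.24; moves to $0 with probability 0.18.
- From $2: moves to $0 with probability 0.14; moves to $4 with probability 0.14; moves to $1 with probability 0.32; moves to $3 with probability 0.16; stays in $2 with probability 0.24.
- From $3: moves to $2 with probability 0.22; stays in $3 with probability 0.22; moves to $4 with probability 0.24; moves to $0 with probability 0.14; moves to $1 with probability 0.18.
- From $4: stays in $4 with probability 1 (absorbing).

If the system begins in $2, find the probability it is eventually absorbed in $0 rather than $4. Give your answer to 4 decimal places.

Let h(s) be the probability of absorption at $0 starting from transient state s. Then h($0) = 1 and h($4) = 0. By first-step analysis:
h($1) = 0.18·1 + 0.22·h($1) + 0.2·h($2) + 0.24·h($3) + 0.16·0
h($2) = 0.14·1 + 0.32·h($1) + 0.24·h($2) + 0.16·h($3) + 0.14·0
h($3) = 0.14·1 + 0.18·h($1) + 0.22·h($2) + 0.22·h($3) + 0.24·0
Solving: h($1) = 0.4844, h($2) = 0.4779, h($3) = 0.4261.
Starting from $2, the probability is 0.4779.

0.4779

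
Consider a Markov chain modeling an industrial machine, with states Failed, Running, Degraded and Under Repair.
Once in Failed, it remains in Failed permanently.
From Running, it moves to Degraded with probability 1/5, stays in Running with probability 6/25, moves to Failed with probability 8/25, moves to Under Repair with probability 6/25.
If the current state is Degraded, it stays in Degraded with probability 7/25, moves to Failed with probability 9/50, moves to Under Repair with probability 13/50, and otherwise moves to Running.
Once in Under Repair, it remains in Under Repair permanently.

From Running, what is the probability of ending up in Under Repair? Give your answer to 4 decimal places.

0.4577

Let h(s) be the probability of absorption at Under Repair starting from transient state s. Then h(Under Repair) = 1 and h(Failed) = 0. By first-step analysis:
h(Running) = 0.32·0 + 0.24·h(Running) + 0.2·h(Degraded) + 0.24·1
h(Degraded) = 0.18·0 + 0.28·h(Running) + 0.28·h(Degraded) + 0.26·1
Solving: h(Running) = 0.4577, h(Degraded) = 0.5391.
Starting from Running, the probability is 0.4577.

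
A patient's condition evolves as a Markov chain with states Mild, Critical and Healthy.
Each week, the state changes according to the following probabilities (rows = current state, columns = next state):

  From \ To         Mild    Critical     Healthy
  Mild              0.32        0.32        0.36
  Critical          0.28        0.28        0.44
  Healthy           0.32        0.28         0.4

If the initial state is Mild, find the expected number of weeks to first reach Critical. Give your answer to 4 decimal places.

Let t(s) be the expected number of weeks to first reach Critical from state s, with t(Critical) = 0. Conditioning on the first week:
t(Mild) = 1 + 0.32·t(Mild) + 0.36·t(Healthy)
t(Healthy) = 1 + 0.32·t(Mild) + 0.4·t(Healthy)
Solving: t(Mild) = 3.2787, t(Healthy) = 3.4153.
Expected weeks from Mild to Critical: 3.2787.

3.2787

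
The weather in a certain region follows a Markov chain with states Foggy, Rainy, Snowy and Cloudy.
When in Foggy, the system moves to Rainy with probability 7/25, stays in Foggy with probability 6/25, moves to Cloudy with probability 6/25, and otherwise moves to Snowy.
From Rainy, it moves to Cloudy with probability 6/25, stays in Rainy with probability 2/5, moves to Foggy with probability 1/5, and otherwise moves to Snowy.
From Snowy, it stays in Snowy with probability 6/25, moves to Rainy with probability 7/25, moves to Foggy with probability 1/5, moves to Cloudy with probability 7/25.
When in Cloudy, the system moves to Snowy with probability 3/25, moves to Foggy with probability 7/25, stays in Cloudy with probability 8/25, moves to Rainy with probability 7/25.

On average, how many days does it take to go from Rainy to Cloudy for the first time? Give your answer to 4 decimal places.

4.0374

Let t(s) be the expected number of days to first reach Cloudy from state s, with t(Cloudy) = 0. Conditioning on the first day:
t(Foggy) = 1 + 0.24·t(Foggy) + 0.28·t(Rainy) + 0.24·t(Snowy)
t(Rainy) = 1 + 0.2·t(Foggy) + 0.4·t(Rainy) + 0.16·t(Snowy)
t(Snowy) = 1 + 0.2·t(Foggy) + 0.28·t(Rainy) + 0.24·t(Snowy)
Solving: t(Foggy) = 4.0228, t(Rainy) = 4.0374, t(Snowy) = 3.8619.
Expected days from Rainy to Cloudy: 4.0374.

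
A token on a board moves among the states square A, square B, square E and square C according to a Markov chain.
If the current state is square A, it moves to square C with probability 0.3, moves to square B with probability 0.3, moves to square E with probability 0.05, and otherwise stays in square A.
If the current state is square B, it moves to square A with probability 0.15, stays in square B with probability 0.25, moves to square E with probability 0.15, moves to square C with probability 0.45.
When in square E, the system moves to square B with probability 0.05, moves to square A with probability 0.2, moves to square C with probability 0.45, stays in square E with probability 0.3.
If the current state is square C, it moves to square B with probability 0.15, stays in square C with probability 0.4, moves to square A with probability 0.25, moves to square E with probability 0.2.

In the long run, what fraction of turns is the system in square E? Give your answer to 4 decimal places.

0.1705

Let the stationary distribution be π with π = πP and π_1 + π_2 + π_3 + π_4 = 1.
π_1 = 0.35·π_1 + 0.15·π_2 + 0.2·π_3 + 0.25·π_4
π_2 = 0.3·π_1 + 0.25·π_2 + 0.05·π_3 + 0.15·π_4
π_3 = 0.05·π_1 + 0.15·π_2 + 0.3·π_3 + 0.2·π_4
Solving with the normalization constraint gives π = (0.2473, 0.1889, 0.1705, 0.3932).
So the stationary probability of square E is 0.1705.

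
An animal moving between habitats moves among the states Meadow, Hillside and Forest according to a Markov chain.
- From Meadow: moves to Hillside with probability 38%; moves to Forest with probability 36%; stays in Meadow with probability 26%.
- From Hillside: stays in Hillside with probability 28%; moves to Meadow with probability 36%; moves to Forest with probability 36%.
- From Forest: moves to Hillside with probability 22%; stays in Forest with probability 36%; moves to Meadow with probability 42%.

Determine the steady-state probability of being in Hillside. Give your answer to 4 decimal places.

Let the stationary distribution be π with π = πP and π_1 + π_2 + π_3 = 1.
π_1 = 0.26·π_1 + 0.36·π_2 + 0.42·π_3
π_2 = 0.38·π_1 + 0.28·π_2 + 0.22·π_3
Solving with the normalization constraint gives π = (0.3469, 0.2931, 0.3600).
So the stationary probability of Hillside is 0.2931.

0.2931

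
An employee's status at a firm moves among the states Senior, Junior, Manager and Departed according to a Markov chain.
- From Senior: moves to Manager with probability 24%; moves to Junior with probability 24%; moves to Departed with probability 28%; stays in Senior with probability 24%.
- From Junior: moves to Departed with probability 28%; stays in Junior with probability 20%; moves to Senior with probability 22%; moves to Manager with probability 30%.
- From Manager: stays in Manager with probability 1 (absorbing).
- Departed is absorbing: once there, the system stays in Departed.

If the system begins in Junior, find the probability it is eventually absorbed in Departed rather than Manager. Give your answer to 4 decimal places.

Let h(s) be the probability of absorption at Departed starting from transient state s. Then h(Departed) = 1 and h(Manager) = 0. By first-step analysis:
h(Senior) = 0.24·h(Senior) + 0.24·h(Junior) + 0.24·0 + 0.28·1
h(Junior) = 0.22·h(Senior) + 0.2·h(Junior) + 0.3·0 + 0.28·1
Solving: h(Senior) = 0.5245, h(Junior) = 0.4942.
Starting from Junior, the probability is 0.4942.

0.4942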